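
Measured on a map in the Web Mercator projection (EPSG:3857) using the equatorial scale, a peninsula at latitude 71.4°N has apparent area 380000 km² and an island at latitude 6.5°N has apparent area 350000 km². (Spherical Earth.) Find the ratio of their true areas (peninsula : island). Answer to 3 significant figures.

0.112

Since Mercator area scale is 1/cos²φ, the true area equals the apparent area multiplied by cos²φ.
True area of peninsula: 380000 × cos²(71.4°) = 380000 × 0.1017 = 38660 km².
True area of island: 350000 × cos²(6.5°) = 350000 × 0.9872 = 345500 km².
Ratio = 38660 / 345500 ≈ 0.112.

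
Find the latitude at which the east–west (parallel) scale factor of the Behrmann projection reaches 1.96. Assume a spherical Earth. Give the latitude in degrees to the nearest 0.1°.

63.8°

Behrmann is a cylindrical equal-area projection with standard parallels at ±30°. For cylindrical equal-area with standard parallel φ₀, h = cos φ / cos φ₀ and k = cos φ₀ / cos φ, so h·k = 1.
k = cos φ₀ / cos φ = 1.96  ⇒  cos φ = cos 30° / 1.96 = 0.4418.
φ = arccos(0.4418) ≈ 63.8°.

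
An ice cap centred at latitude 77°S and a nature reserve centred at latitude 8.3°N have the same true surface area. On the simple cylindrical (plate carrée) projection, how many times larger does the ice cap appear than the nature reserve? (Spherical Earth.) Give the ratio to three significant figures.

For the equirectangular projection with φ₀ = 0 (plate carrée), h = 1 along meridians and k = sec φ along parallels.
Areal scale at 77°: h·k = 1.000 × 4.445 = 4.445.
Areal scale at 8.3°: h·k = 1.000 × 1.011 = 1.011.
Ratio = 4.445/1.011 ≈ 4.40.

4.40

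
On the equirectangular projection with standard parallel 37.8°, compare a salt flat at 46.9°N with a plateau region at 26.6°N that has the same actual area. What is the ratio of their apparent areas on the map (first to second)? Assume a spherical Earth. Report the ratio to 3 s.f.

The equidistant cylindrical projection with φ₀ = 37.8° has h = 1 (meridians true) and k = cos φ₀ / cos φ along parallels.
Areal scale at 46.9°: h·k = 1.000 × 1.156 = 1.156.
Areal scale at 26.6°: h·k = 1.000 × 0.8837 = 0.8837.
Ratio = 1.156/0.8837 ≈ 1.31.

1.31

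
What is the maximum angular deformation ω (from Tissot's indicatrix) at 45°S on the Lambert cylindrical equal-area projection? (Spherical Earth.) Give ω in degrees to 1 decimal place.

38.9°

The Lambert cylindrical equal-area projection is the cylindrical equal-area projection with its standard parallel at the equator (φ₀ = 0). A cylindrical equal-area projection with standard parallel φ₀ has meridian scale h = cos φ / cos φ₀ and parallel scale k = cos φ₀ / cos φ (so areas are preserved, h·k = 1).
At 45°: h = 0.7071, k = 1.414; principal scales a = 1.414, b = 0.7071.
sin(ω/2) = (a − b)/(a + b) = 0.7071/2.121 = 0.3333, so ω = 2 arcsin(0.3333) ≈ 38.9°.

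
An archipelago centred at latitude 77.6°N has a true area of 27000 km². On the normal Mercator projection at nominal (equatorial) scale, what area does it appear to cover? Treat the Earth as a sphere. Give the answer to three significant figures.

586000 km²

Mercator is conformal, so the point scale is isotropic: h = k = sec φ = 1/cos φ.
Areal scale = k² = sec²φ = 1/cos²(77.6°) = 1/0.2147² = 21.69.
Apparent area = 27000 × 21.69 ≈ 586000 km².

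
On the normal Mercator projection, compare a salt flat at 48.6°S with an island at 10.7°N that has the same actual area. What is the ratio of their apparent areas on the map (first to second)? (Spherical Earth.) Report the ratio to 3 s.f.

2.21

On Mercator, area is exaggerated by sec²φ = 1/cos²φ.
At 48.6°: sec²(48.6°) = 1/0.6613² = 2.287.
At 10.7°: sec²(10.7°) = 1/0.9826² = 1.036.
Ratio = 2.287/1.036 = cos²(10.7°)/cos²(48.6°) ≈ 2.21.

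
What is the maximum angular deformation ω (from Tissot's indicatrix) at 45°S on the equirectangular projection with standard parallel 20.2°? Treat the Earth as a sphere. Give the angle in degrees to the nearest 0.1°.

16.2°

The equidistant cylindrical projection with φ₀ = 20.2° has h = 1 (meridians true) and k = cos φ₀ / cos φ along parallels.
At 45°: h = 1.000, k = 1.327; principal scales a = 1.327, b = 1.000.
sin(ω/2) = (a − b)/(a + b) = 0.3272/2.327 = 0.1406, so ω = 2 arcsin(0.1406) ≈ 16.2°.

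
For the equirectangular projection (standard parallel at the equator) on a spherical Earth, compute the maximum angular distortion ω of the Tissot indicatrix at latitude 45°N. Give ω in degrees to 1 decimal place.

19.8°

Plate carrée maps x = Rλ, y = Rφ. The meridian scale is h = 1 and the parallel scale is k = 1/cos φ = sec φ.
At 45°: h = 1.000, k = 1.414; principal scales a = 1.414, b = 1.000.
sin(ω/2) = (a − b)/(a + b) = 0.4142/2.414 = 0.1716, so ω = 2 arcsin(0.1716) ≈ 19.8°.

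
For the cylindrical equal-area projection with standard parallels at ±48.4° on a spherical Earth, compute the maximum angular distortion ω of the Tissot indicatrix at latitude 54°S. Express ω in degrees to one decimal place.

Cylindrical equal-area (φ₀ = 48.4°): h = cos φ / cos 48.4° along meridians, k = cos 48.4° / cos φ along parallels; h·k = 1.
At 54°: h = 0.8853, k = 1.130; principal scales a = 1.130, b = 0.8853.
sin(ω/2) = (a − b)/(a + b) = 0.2442/2.015 = 0.1212, so ω = 2 arcsin(0.1212) ≈ 13.9°.

13.9°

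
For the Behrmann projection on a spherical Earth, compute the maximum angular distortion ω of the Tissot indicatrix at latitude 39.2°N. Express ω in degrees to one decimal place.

The Behrmann projection is cylindrical equal-area with φ₀ = 30°. Cylindrical equal-area (φ₀ = 30°): h = cos φ / cos 30° along meridians, k = cos 30° / cos φ along parallels; h·k = 1.
At 39.2°: h = 0.8948, k = 1.118; principal scales a = 1.118, b = 0.8948.
sin(ω/2) = (a − b)/(a + b) = 0.2227/2.012 = 0.1107, so ω = 2 arcsin(0.1107) ≈ 12.7°.

12.7°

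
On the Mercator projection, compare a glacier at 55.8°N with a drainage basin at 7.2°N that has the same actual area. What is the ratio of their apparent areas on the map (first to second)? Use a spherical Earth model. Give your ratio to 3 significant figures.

3.12

Mercator is conformal with k = sec φ, so areal scale = k² = sec²φ.
At 55.8°: sec²(55.8°) = 1/0.5621² = 3.165.
At 7.2°: sec²(7.2°) = 1/0.9921² = 1.016.
Ratio = 3.165/1.016 = cos²(7.2°)/cos²(55.8°) ≈ 3.12.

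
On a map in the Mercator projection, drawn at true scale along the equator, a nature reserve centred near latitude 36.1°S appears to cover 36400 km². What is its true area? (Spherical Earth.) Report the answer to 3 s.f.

23800 km²

Mercator is conformal, so the point scale is isotropic: h = k = sec φ = 1/cos φ.
Areal scale = k² = sec²φ = 1/cos²(36.1°) = 1/0.8080² = 1.532.
True area = apparent / (areal scale) = 36400 / 1.532 ≈ 23800 km².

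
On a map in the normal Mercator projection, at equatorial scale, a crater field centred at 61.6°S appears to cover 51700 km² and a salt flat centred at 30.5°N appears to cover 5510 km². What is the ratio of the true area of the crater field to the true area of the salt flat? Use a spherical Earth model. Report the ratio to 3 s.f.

2.86

Mercator's areal exaggeration is sec²φ; hence true area = (apparent area) · cos²φ.
True area of crater field: 51700 × cos²(61.6°) = 51700 × 0.2262 = 11700 km².
True area of salt flat: 5510 × cos²(30.5°) = 5510 × 0.7424 = 4091 km².
Ratio = 11700 / 4091 ≈ 2.86.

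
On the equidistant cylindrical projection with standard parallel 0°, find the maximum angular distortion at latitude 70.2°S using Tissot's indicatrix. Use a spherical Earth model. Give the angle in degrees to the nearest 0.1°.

Plate carrée maps x = Rλ, y = Rφ. The meridian scale is h = 1 and the parallel scale is k = 1/cos φ = sec φ.
At 70.2°: h = 1.000, k = 2.952; principal scales a = 2.952, b = 1.000.
sin(ω/2) = (a − b)/(a + b) = 1.952/3.952 = 0.4939, so ω = 2 arcsin(0.4939) ≈ 59.2°.

59.2°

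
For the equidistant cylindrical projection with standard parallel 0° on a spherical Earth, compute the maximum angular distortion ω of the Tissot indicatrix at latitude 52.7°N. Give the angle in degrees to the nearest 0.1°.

Plate carrée maps x = Rλ, y = Rφ. The meridian scale is h = 1 and the parallel scale is k = 1/cos φ = sec φ.
At 52.7°: h = 1.000, k = 1.650; principal scales a = 1.650, b = 1.000.
sin(ω/2) = (a − b)/(a + b) = 0.6502/2.650 = 0.2453, so ω = 2 arcsin(0.2453) ≈ 28.4°.

28.4°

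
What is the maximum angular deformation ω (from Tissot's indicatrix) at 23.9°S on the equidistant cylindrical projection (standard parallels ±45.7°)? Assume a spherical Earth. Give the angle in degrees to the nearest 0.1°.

In the equirectangular projection with standard parallel φ₀ = 45.7° (x = Rλ cos φ₀, y = Rφ), meridians are true-scale (h = 1) and the parallel scale is k = cos φ₀ / cos φ.
At 23.9°: h = 1.000, k = 0.7639; principal scales a = 1.000, b = 0.7639.
sin(ω/2) = (a − b)/(a + b) = 0.2361/1.764 = 0.1338, so ω = 2 arcsin(0.1338) ≈ 15.4°.

15.4°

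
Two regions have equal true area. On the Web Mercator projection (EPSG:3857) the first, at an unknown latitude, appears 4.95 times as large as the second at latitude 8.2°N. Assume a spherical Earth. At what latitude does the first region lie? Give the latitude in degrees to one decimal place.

On Mercator, (apparent₁)/(apparent₂) = sec²φ₁ / sec²φ₂ when true areas are equal.
cos²φ₂ / cos²φ₁ = 4.95  ⇒  cos φ₁ = cos 8.2° / √4.95 = 0.9898/2.225 = 0.4449.
φ₁ = arccos(0.4449) ≈ 63.6°.

63.6°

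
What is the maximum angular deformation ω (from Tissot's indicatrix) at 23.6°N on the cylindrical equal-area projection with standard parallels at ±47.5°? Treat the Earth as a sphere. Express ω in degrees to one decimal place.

Cylindrical equal-area (φ₀ = 47.5°): h = cos φ / cos 47.5° along meridians, k = cos 47.5° / cos φ along parallels; h·k = 1.
At 23.6°: h = 1.356, k = 0.7373; principal scales a = 1.356, b = 0.7373.
sin(ω/2) = (a − b)/(a + b) = 0.6191/2.094 = 0.2957, so ω = 2 arcsin(0.2957) ≈ 34.4°.

34.4°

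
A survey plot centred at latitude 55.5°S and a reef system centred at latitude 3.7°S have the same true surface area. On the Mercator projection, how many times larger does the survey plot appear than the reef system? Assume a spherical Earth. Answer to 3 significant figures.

On Mercator, area is exaggerated by sec²φ = 1/cos²φ.
At 55.5°: sec²(55.5°) = 1/0.5664² = 3.117.
At 3.7°: sec²(3.7°) = 1/0.9979² = 1.004.
Ratio = 3.117/1.004 = cos²(3.7°)/cos²(55.5°) ≈ 3.10.

3.10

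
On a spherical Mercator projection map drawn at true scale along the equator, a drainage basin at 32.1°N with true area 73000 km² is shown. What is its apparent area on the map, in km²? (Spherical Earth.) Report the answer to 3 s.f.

102000 km²

The Mercator projection is conformal; its linear scale factor is the same in every direction and equals sec φ = 1/cos φ.
Areal scale = k² = sec²φ = 1/cos²(32.1°) = 1/0.8471² = 1.394.
Apparent area = 73000 × 1.394 ≈ 102000 km².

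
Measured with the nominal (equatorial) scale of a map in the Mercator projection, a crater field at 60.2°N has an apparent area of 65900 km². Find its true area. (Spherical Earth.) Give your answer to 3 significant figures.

16300 km²

Mercator is conformal, so the point scale is isotropic: h = k = sec φ = 1/cos φ.
Areal scale = k² = sec²φ = 1/cos²(60.2°) = 1/0.4970² = 4.049.
True area = apparent / (areal scale) = 65900 / 4.049 ≈ 16300 km².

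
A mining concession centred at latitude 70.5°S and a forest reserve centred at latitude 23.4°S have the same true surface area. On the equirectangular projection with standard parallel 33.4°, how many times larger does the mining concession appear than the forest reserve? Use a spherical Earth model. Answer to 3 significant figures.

2.75

The equidistant cylindrical projection with φ₀ = 33.4° has h = 1 (meridians true) and k = cos φ₀ / cos φ along parallels.
Areal scale at 70.5°: h·k = 1.000 × 2.501 = 2.501.
Areal scale at 23.4°: h·k = 1.000 × 0.9097 = 0.9097.
Ratio = 2.501/0.9097 ≈ 2.75.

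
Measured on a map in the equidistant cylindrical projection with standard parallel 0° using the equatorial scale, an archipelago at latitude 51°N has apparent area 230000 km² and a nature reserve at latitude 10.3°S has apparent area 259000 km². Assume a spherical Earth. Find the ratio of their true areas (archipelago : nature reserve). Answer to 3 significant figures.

Plate carrée has h = 1 and k = sec φ, giving areal scale sec φ; true area = (apparent area) · cos φ.
True area of archipelago: 230000 × cos(51°) = 230000 × 0.6293 = 144700 km².
True area of nature reserve: 259000 × cos(10.3°) = 259000 × 0.9839 = 254800 km².
Ratio = 144700 / 254800 ≈ 0.568.

0.568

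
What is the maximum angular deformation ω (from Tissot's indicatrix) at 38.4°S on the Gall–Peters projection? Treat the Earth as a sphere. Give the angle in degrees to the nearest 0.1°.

The Gall–Peters projection is cylindrical equal-area with φ₀ = 45°. For cylindrical equal-area with standard parallel φ₀, h = cos φ / cos φ₀ and k = cos φ₀ / cos φ, so h·k = 1.
At 38.4°: h = 1.108, k = 0.9023; principal scales a = 1.108, b = 0.9023.
sin(ω/2) = (a − b)/(a + b) = 0.2060/2.011 = 0.1025, so ω = 2 arcsin(0.1025) ≈ 11.8°.

11.8°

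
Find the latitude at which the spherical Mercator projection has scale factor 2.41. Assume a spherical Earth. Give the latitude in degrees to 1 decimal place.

65.5°

Mercator scale is k = sec φ = 1/cos φ.
1/cos φ = 2.41  ⇒  cos φ = 0.4149  ⇒  φ = arccos(0.4149) ≈ 65.5°.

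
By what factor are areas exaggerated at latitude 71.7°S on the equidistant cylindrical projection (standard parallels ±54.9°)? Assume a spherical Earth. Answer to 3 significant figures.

1.83

In the equirectangular projection with standard parallel φ₀ = 54.9° (x = Rλ cos φ₀, y = Rφ), meridians are true-scale (h = 1) and the parallel scale is k = cos φ₀ / cos φ.
Areal scale = h·k = 1 × cos φ₀ / cos φ; at 71.7°, h = 1.000, k = 1.831, so h·k = 1.831.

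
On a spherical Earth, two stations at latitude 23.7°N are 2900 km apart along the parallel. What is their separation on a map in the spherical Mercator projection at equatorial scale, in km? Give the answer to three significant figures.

3170 km

For Mercator, h = k = sec φ (a conformal cylindrical projection has a single point scale, 1/cos φ).
Along the parallel, k = sec 23.7° = 1/0.9157 = 1.092.
Map distance = 2900 × 1.092 ≈ 3170 km.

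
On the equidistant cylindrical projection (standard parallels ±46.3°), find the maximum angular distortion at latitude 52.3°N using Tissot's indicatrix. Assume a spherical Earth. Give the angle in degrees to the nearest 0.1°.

7.0°

In the equirectangular projection with standard parallel φ₀ = 46.3° (x = Rλ cos φ₀, y = Rφ), meridians are true-scale (h = 1) and the parallel scale is k = cos φ₀ / cos φ.
At 52.3°: h = 1.000, k = 1.130; principal scales a = 1.130, b = 1.000.
sin(ω/2) = (a − b)/(a + b) = 0.1298/2.130 = 0.06093, so ω = 2 arcsin(0.06093) ≈ 7.0°.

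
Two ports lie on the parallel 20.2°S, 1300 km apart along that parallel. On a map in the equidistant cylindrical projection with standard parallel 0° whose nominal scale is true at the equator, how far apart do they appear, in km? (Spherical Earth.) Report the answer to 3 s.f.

1390 km

For the equirectangular projection with φ₀ = 0 (plate carrée), h = 1 along meridians and k = sec φ along parallels.
Along the parallel, k = sec 20.2° = 1/0.9385 = 1.066.
Map distance = 1300 × 1.066 ≈ 1390 km.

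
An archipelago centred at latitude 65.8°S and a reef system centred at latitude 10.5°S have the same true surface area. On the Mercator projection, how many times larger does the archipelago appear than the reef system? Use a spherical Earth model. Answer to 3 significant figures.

5.75

Mercator is conformal with k = sec φ, so areal scale = k² = sec²φ.
At 65.8°: sec²(65.8°) = 1/0.4099² = 5.951.
At 10.5°: sec²(10.5°) = 1/0.9833² = 1.034.
Ratio = 5.951/1.034 = cos²(10.5°)/cos²(65.8°) ≈ 5.75.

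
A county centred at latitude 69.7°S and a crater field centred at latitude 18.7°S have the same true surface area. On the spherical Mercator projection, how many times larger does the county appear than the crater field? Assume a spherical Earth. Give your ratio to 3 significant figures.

On Mercator, area is exaggerated by sec²φ = 1/cos²φ.
At 69.7°: sec²(69.7°) = 1/0.3469² = 8.308.
At 18.7°: sec²(18.7°) = 1/0.9472² = 1.115.
Ratio = 8.308/1.115 = cos²(18.7°)/cos²(69.7°) ≈ 7.45.

7.45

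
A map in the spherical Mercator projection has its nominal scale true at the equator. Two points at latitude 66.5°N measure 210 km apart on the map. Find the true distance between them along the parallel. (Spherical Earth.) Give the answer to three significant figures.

83.7 km

Mercator is conformal, so the point scale is isotropic: h = k = sec φ = 1/cos φ.
Along the parallel at 66.5°, map distances are exaggerated by k = sec 66.5° = 2.508.
True distance = 210 / 2.508 = 210 × cos 66.5° ≈ 83.7 km.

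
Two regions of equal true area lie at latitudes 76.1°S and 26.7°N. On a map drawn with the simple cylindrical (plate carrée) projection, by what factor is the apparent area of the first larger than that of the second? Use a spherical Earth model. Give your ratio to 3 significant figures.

For the equirectangular projection with φ₀ = 0 (plate carrée), h = 1 along meridians and k = sec φ along parallels.
Areal scale at 76.1°: h·k = 1.000 × 4.163 = 4.163.
Areal scale at 26.7°: h·k = 1.000 × 1.119 = 1.119.
Ratio = 4.163/1.119 ≈ 3.72.

3.72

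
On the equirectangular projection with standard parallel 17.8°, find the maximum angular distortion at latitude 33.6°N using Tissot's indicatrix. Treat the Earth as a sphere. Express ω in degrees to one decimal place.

7.7°

With standard parallel φ₀ = 17.8°, the equirectangular projection gives x = Rλ cos φ₀, y = Rφ, so h = 1 and k = cos 17.8° / cos φ.
At 33.6°: h = 1.000, k = 1.143; principal scales a = 1.143, b = 1.000.
sin(ω/2) = (a − b)/(a + b) = 0.1431/2.143 = 0.06678, so ω = 2 arcsin(0.06678) ≈ 7.7°.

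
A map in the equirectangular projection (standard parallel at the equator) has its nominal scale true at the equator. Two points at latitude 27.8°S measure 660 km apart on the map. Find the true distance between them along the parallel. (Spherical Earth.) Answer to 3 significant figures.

In the plate carrée (x = Rλ, y = Rφ), meridians are true-scale (h = 1) and parallels are stretched by k = sec φ.
Along the parallel at 27.8°, map distances are exaggerated by k = sec 27.8° = 1.130.
True distance = 660 / 1.130 = 660 × cos 27.8° ≈ 584 km.

584 km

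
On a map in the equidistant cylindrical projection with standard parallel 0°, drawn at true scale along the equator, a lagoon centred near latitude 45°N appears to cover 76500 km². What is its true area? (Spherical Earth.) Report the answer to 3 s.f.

54100 km²

In the plate carrée (x = Rλ, y = Rφ), meridians are true-scale (h = 1) and parallels are stretched by k = sec φ.
Areal scale = h·k = 1 × sec φ; at 45°, h = 1.000, k = 1.414, so h·k = 1.414.
True area = apparent / (areal scale) = 76500 / 1.414 ≈ 54100 km².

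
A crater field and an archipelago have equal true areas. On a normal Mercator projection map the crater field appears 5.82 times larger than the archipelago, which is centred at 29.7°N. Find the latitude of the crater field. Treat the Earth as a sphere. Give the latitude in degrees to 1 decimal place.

For equal true areas on Mercator, apparent areas scale as sec²φ, so the ratio is cos²φ₂ / cos²φ₁.
cos²φ₂ / cos²φ₁ = 5.82  ⇒  cos φ₁ = cos 29.7° / √5.82 = 0.8686/2.412 = 0.3601.
φ₁ = arccos(0.3601) ≈ 68.9°.

68.9°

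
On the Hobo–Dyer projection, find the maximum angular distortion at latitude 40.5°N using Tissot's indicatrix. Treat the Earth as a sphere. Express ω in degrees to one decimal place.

The Hobo–Dyer projection is cylindrical equal-area with φ₀ = 37.5°. For cylindrical equal-area with standard parallel φ₀, h = cos φ / cos φ₀ and k = cos φ₀ / cos φ, so h·k = 1.
At 40.5°: h = 0.9585, k = 1.043; principal scales a = 1.043, b = 0.9585.
sin(ω/2) = (a − b)/(a + b) = 0.08486/2.002 = 0.04239, so ω = 2 arcsin(0.04239) ≈ 4.9°.

4.9°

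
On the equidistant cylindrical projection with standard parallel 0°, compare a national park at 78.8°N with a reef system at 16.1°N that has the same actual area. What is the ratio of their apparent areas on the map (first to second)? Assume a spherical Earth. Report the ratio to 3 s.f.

4.95

For the equirectangular projection with φ₀ = 0 (plate carrée), h = 1 along meridians and k = sec φ along parallels.
Areal scale at 78.8°: h·k = 1.000 × 5.148 = 5.148.
Areal scale at 16.1°: h·k = 1.000 × 1.041 = 1.041.
Ratio = 5.148/1.041 ≈ 4.95.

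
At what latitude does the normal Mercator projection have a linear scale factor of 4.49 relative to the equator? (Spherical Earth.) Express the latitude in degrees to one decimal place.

77.1°

Mercator scale is k = sec φ = 1/cos φ.
1/cos φ = 4.49  ⇒  cos φ = 0.2227  ⇒  φ = arccos(0.2227) ≈ 77.1°.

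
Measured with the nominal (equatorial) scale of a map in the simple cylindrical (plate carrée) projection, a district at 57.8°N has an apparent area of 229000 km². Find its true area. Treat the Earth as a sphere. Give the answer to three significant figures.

Plate carrée maps x = Rλ, y = Rφ. The meridian scale is h = 1 and the parallel scale is k = 1/cos φ = sec φ.
Areal scale = h·k = 1 × sec φ; at 57.8°, h = 1.000, k = 1.877, so h·k = 1.877.
True area = apparent / (areal scale) = 229000 / 1.877 ≈ 122000 km².

122000 km²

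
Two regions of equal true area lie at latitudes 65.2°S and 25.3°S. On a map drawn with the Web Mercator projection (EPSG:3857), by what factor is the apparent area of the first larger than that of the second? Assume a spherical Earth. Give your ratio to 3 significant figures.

4.65

Mercator areal scale is sec²φ.
At 65.2°: sec²(65.2°) = 1/0.4195² = 5.684.
At 25.3°: sec²(25.3°) = 1/0.9041² = 1.223.
Ratio = 5.684/1.223 = cos²(25.3°)/cos²(65.2°) ≈ 4.65.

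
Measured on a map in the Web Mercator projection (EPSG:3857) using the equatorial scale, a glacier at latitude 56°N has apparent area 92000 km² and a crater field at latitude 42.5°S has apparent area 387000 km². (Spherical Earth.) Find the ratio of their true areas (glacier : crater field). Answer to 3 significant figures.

0.137

Since Mercator area scale is 1/cos²φ, the true area equals the apparent area multiplied by cos²φ.
True area of glacier: 92000 × cos²(56°) = 92000 × 0.3127 = 28770 km².
True area of crater field: 387000 × cos²(42.5°) = 387000 × 0.5436 = 210400 km².
Ratio = 28770 / 210400 ≈ 0.137.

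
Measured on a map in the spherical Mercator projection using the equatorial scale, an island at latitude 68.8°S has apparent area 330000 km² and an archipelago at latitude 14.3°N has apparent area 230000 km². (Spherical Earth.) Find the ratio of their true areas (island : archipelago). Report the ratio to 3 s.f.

0.200

On Mercator the areal scale is sec²φ, so true area = apparent × cos²φ.
True area of island: 330000 × cos²(68.8°) = 330000 × 0.1308 = 43150 km².
True area of archipelago: 230000 × cos²(14.3°) = 230000 × 0.9390 = 216000 km².
Ratio = 43150 / 216000 ≈ 0.200.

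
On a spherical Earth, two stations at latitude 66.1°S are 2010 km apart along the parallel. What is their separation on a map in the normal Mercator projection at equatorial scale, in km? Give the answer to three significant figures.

4960 km

The Mercator projection is conformal; its linear scale factor is the same in every direction and equals sec φ = 1/cos φ.
Along the parallel, k = sec 66.1° = 1/0.4051 = 2.468.
Map distance = 2010 × 2.468 ≈ 4960 km.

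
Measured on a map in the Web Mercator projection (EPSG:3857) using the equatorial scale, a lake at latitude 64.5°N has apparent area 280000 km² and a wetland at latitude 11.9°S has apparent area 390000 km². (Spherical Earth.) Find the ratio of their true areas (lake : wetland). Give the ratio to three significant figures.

0.139

Since Mercator area scale is 1/cos²φ, the true area equals the apparent area multiplied by cos²φ.
True area of lake: 280000 × cos²(64.5°) = 280000 × 0.1853 = 51900 km².
True area of wetland: 390000 × cos²(11.9°) = 390000 × 0.9575 = 373400 km².
Ratio = 51900 / 373400 ≈ 0.139.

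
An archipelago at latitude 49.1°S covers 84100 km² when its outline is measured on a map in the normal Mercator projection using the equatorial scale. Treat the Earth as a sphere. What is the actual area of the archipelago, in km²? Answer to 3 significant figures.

Mercator is conformal, so the point scale is isotropic: h = k = sec φ = 1/cos φ.
Areal scale = k² = sec²φ = 1/cos²(49.1°) = 1/0.6547² = 2.333.
True area = apparent / (areal scale) = 84100 / 2.333 ≈ 36100 km².

36100 km²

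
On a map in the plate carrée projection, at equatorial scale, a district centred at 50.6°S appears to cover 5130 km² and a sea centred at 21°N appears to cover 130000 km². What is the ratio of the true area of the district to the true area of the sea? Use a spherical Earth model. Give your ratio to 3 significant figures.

0.0268

On the plate carrée, areal scale = h·k = 1 × sec φ, so true area = apparent × cos φ.
True area of district: 5130 × cos(50.6°) = 5130 × 0.6347 = 3256 km².
True area of sea: 130000 × cos(21°) = 130000 × 0.9336 = 121400 km².
Ratio = 3256 / 121400 ≈ 0.0268.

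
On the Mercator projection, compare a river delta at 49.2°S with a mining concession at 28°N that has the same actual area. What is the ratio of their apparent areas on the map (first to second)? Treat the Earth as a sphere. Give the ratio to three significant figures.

Mercator areal scale is sec²φ.
At 49.2°: sec²(49.2°) = 1/0.6534² = 2.342.
At 28°: sec²(28°) = 1/0.8829² = 1.283.
Ratio = 2.342/1.283 = cos²(28°)/cos²(49.2°) ≈ 1.83.

1.83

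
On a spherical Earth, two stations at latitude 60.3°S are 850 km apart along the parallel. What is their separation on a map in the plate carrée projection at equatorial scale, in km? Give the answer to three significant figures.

1720 km

For the equirectangular projection with φ₀ = 0 (plate carrée), h = 1 along meridians and k = sec φ along parallels.
Along the parallel, k = sec 60.3° = 1/0.4955 = 2.018.
Map distance = 850 × 2.018 ≈ 1720 km.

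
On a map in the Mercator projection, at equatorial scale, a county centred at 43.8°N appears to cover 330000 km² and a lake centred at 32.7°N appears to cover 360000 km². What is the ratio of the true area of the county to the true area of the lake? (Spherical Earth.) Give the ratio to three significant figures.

Since Mercator area scale is 1/cos²φ, the true area equals the apparent area multiplied by cos²φ.
True area of county: 330000 × cos²(43.8°) = 330000 × 0.5209 = 171900 km².
True area of lake: 360000 × cos²(32.7°) = 360000 × 0.7081 = 254900 km².
Ratio = 171900 / 254900 ≈ 0.674.

0.674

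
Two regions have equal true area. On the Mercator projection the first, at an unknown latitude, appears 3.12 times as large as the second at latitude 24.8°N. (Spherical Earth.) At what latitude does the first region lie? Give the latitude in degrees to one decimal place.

59.1°

On Mercator, (apparent₁)/(apparent₂) = sec²φ₁ / sec²φ₂ when true areas are equal.
cos²φ₂ / cos²φ₁ = 3.12  ⇒  cos φ₁ = cos 24.8° / √3.12 = 0.9078/1.766 = 0.5139.
φ₁ = arccos(0.5139) ≈ 59.1°.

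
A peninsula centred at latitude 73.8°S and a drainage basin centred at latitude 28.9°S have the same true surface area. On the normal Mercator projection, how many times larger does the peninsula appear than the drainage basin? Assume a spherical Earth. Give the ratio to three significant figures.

9.85

Mercator areal scale is sec²φ.
At 73.8°: sec²(73.8°) = 1/0.2790² = 12.85.
At 28.9°: sec²(28.9°) = 1/0.8755² = 1.305.
Ratio = 12.85/1.305 = cos²(28.9°)/cos²(73.8°) ≈ 9.85.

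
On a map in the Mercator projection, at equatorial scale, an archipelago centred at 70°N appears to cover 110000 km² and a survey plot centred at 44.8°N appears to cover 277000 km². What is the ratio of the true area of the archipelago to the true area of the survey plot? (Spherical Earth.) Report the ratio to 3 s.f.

0.0923

Mercator's areal exaggeration is sec²φ; hence true area = (apparent area) · cos²φ.
True area of archipelago: 110000 × cos²(70°) = 110000 × 0.1170 = 12870 km².
True area of survey plot: 277000 × cos²(44.8°) = 277000 × 0.5035 = 139500 km².
Ratio = 12870 / 139500 ≈ 0.0923.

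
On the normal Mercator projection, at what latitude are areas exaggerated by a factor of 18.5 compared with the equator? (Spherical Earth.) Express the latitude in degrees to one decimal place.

Mercator areal scale is sec²φ.
sec²φ = 18.5  ⇒  cos²φ = 0.05405  ⇒  cos φ = 0.2325.
φ = arccos(0.2325) ≈ 76.6°.

76.6°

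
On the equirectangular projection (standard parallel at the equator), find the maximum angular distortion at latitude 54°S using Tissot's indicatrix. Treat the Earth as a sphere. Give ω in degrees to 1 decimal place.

In the plate carrée (x = Rλ, y = Rφ), meridians are true-scale (h = 1) and parallels are stretched by k = sec φ.
At 54°: h = 1.000, k = 1.701; principal scales a = 1.701, b = 1.000.
sin(ω/2) = (a − b)/(a + b) = 0.7013/2.701 = 0.2596, so ω = 2 arcsin(0.2596) ≈ 30.1°.

30.1°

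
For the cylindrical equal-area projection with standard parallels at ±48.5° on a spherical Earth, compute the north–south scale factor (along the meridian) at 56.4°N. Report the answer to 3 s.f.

A cylindrical equal-area projection with standard parallel φ₀ has meridian scale h = cos φ / cos φ₀ and parallel scale k = cos φ₀ / cos φ (so areas are preserved, h·k = 1).
h = cos 56.4° / cos 48.5° = 0.5534/0.6626 = 0.8352.

0.835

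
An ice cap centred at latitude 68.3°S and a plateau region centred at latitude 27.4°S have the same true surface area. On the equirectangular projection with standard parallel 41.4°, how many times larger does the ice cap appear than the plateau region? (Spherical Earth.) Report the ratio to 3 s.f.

2.40

The equidistant cylindrical projection with φ₀ = 41.4° has h = 1 (meridians true) and k = cos φ₀ / cos φ along parallels.
Areal scale at 68.3°: h·k = 1.000 × 2.029 = 2.029.
Areal scale at 27.4°: h·k = 1.000 × 0.8449 = 0.8449.
Ratio = 2.029/0.8449 ≈ 2.40.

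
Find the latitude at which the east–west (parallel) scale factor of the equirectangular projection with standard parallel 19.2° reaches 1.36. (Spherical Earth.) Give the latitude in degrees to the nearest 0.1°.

46.0°

With standard parallel φ₀ = 19.2°, the equirectangular projection gives x = Rλ cos φ₀, y = Rφ, so h = 1 and k = cos 19.2° / cos φ.
k = cos φ₀ / cos φ = 1.36  ⇒  cos φ = cos 19.2° / 1.36 = 0.6944.
φ = arccos(0.6944) ≈ 46.0°.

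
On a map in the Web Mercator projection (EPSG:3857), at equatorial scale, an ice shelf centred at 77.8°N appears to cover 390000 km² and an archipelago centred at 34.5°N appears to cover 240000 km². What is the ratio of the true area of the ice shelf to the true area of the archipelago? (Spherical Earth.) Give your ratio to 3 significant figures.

Mercator's areal exaggeration is sec²φ; hence true area = (apparent area) · cos²φ.
True area of ice shelf: 390000 × cos²(77.8°) = 390000 × 0.04466 = 17420 km².
True area of archipelago: 240000 × cos²(34.5°) = 240000 × 0.6792 = 163000 km².
Ratio = 17420 / 163000 ≈ 0.107.

0.107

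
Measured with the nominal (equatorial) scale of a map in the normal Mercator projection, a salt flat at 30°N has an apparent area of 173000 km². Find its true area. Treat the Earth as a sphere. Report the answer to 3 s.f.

Mercator is conformal, so the point scale is isotropic: h = k = sec φ = 1/cos φ.
Areal scale = k² = sec²φ = 1/cos²(30°) = 1/0.8660² = 1.333.
True area = apparent / (areal scale) = 173000 / 1.333 ≈ 130000 km².

130000 km²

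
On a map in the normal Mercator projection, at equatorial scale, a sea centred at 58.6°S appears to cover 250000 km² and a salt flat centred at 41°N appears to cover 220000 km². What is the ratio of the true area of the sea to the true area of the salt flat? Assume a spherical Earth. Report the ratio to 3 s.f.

0.542

Since Mercator area scale is 1/cos²φ, the true area equals the apparent area multiplied by cos²φ.
True area of sea: 250000 × cos²(58.6°) = 250000 × 0.2715 = 67860 km².
True area of salt flat: 220000 × cos²(41°) = 220000 × 0.5696 = 125300 km².
Ratio = 67860 / 125300 ≈ 0.542.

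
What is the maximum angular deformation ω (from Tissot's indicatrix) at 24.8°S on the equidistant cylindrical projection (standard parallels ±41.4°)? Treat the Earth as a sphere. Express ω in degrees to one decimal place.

With standard parallel φ₀ = 41.4°, the equirectangular projection gives x = Rλ cos φ₀, y = Rφ, so h = 1 and k = cos 41.4° / cos φ.
At 24.8°: h = 1.000, k = 0.8263; principal scales a = 1.000, b = 0.8263.
sin(ω/2) = (a − b)/(a + b) = 0.1737/1.826 = 0.09510, so ω = 2 arcsin(0.09510) ≈ 10.9°.

10.9°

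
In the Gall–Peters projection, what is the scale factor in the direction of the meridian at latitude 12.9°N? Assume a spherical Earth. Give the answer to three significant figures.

1.38

The Gall–Peters projection is cylindrical equal-area with φ₀ = 45°. Cylindrical equal-area (φ₀ = 45°): h = cos φ / cos 45° along meridians, k = cos 45° / cos φ along parallels; h·k = 1.
h = cos 12.9° / cos 45° = 0.9748/0.7071 = 1.379.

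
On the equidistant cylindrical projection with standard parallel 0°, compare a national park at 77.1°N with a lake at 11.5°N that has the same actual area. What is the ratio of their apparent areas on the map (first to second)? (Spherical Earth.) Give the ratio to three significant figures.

For the equirectangular projection with φ₀ = 0 (plate carrée), h = 1 along meridians and k = sec φ along parallels.
Areal scale at 77.1°: h·k = 1.000 × 4.479 = 4.479.
Areal scale at 11.5°: h·k = 1.000 × 1.020 = 1.020.
Ratio = 4.479/1.020 ≈ 4.39.

4.39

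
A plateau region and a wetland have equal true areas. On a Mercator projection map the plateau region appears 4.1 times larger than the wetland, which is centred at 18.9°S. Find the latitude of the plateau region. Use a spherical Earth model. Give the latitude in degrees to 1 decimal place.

On Mercator, (apparent₁)/(apparent₂) = sec²φ₁ / sec²φ₂ when true areas are equal.
cos²φ₂ / cos²φ₁ = 4.1  ⇒  cos φ₁ = cos 18.9° / √4.1 = 0.9461/2.025 = 0.4672.
φ₁ = arccos(0.4672) ≈ 62.1°.

62.1°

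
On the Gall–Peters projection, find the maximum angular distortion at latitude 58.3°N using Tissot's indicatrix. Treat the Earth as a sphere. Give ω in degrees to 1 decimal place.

The Gall–Peters projection is cylindrical equal-area with φ₀ = 45°. Cylindrical equal-area (φ₀ = 45°): h = cos φ / cos 45° along meridians, k = cos 45° / cos φ along parallels; h·k = 1.
At 58.3°: h = 0.7431, k = 1.346; principal scales a = 1.346, b = 0.7431.
sin(ω/2) = (a − b)/(a + b) = 0.6025/2.089 = 0.2885, so ω = 2 arcsin(0.2885) ≈ 33.5°.

33.5°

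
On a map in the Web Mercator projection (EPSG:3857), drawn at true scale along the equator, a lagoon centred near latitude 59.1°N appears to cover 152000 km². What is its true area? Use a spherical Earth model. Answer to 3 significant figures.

40100 km²

Mercator is conformal, so the point scale is isotropic: h = k = sec φ = 1/cos φ.
Areal scale = k² = sec²φ = 1/cos²(59.1°) = 1/0.5135² = 3.792.
True area = apparent / (areal scale) = 152000 / 3.792 ≈ 40100 km².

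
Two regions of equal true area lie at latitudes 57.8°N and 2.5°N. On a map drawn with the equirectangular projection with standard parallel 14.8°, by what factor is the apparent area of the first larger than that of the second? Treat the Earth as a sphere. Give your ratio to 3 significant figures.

In the equirectangular projection with standard parallel φ₀ = 14.8° (x = Rλ cos φ₀, y = Rφ), meridians are true-scale (h = 1) and the parallel scale is k = cos φ₀ / cos φ.
Areal scale at 57.8°: h·k = 1.000 × 1.814 = 1.814.
Areal scale at 2.5°: h·k = 1.000 × 0.9677 = 0.9677.
Ratio = 1.814/0.9677 ≈ 1.87.

1.87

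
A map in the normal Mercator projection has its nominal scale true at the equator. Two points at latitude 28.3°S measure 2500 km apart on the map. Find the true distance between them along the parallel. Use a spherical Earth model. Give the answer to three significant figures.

2200 km

Mercator is conformal, so the point scale is isotropic: h = k = sec φ = 1/cos φ.
Along the parallel at 28.3°, map distances are exaggerated by k = sec 28.3° = 1.136.
True distance = 2500 / 1.136 = 2500 × cos 28.3° ≈ 2200 km.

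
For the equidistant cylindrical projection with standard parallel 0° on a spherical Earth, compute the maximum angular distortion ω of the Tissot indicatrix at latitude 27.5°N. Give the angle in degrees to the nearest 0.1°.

For the equirectangular projection with φ₀ = 0 (plate carrée), h = 1 along meridians and k = sec φ along parallels.
At 27.5°: h = 1.000, k = 1.127; principal scales a = 1.127, b = 1.000.
sin(ω/2) = (a − b)/(a + b) = 0.1274/2.127 = 0.05988, so ω = 2 arcsin(0.05988) ≈ 6.9°.

6.9°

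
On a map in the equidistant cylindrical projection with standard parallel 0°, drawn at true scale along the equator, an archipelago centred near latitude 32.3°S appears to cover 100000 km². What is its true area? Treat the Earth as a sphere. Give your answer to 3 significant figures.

84500 km²

For the equirectangular projection with φ₀ = 0 (plate carrée), h = 1 along meridians and k = sec φ along parallels.
Areal scale = h·k = 1 × sec φ; at 32.3°, h = 1.000, k = 1.183, so h·k = 1.183.
True area = apparent / (areal scale) = 100000 / 1.183 ≈ 84500 km².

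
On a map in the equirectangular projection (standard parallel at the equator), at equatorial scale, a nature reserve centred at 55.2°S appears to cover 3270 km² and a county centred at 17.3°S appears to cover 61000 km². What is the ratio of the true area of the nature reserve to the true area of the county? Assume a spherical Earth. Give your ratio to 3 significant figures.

0.0320

On the plate carrée, areal scale = h·k = 1 × sec φ, so true area = apparent × cos φ.
True area of nature reserve: 3270 × cos(55.2°) = 3270 × 0.5707 = 1866 km².
True area of county: 61000 × cos(17.3°) = 61000 × 0.9548 = 58240 km².
Ratio = 1866 / 58240 ≈ 0.0320.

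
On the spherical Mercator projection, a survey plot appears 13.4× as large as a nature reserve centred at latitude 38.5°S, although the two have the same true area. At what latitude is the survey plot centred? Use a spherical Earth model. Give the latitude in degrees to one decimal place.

For equal true areas on Mercator, apparent areas scale as sec²φ, so the ratio is cos²φ₂ / cos²φ₁.
cos²φ₂ / cos²φ₁ = 13.4  ⇒  cos φ₁ = cos 38.5° / √13.4 = 0.7826/3.661 = 0.2138.
φ₁ = arccos(0.2138) ≈ 77.7°.

77.7°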